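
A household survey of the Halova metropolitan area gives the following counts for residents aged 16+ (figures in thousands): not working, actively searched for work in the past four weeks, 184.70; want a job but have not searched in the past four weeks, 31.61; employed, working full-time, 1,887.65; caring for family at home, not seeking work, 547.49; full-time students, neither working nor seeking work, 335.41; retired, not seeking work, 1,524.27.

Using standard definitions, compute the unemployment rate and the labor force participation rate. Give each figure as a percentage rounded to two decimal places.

Employed = 1,887.65 thousand.
Unemployed = 184.70 thousand.
Labor force = 1,887.65 + 184.70 = 2,072.35 thousand.
Not in labor force = 31.61 + 547.49 + 335.41 + 1,524.27 = 2,438.78 thousand (those not working and not actively searching are outside the labor force — including those who want a job but have given up searching).
Civilian working-age population = 2,072.35 + 2,438.78 = 4,511.13 thousand.
Unemployment rate = 184.70 / 2,072.35 = 8.91%.
Labor force participation rate = 2,072.35 / 4,511.13 = 45.94%.

Unemployment rate ≈ 8.91%; labor force participation rate ≈ 45.94%.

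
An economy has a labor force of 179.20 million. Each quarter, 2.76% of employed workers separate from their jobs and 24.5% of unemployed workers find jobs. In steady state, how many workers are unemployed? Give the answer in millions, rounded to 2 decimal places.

About 18.14 million are unemployed in steady state.

Steady-state unemployment rate u* = s/(s+f) = 2.76/(2.76+24.5) = 0.101247.
Unemployed = u* × labor force = 0.101247 × 179.20 ≈ 18.14 million.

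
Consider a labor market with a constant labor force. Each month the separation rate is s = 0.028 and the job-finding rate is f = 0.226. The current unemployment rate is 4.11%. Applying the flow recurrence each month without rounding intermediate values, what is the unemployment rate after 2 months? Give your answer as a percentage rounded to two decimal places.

Unemployment rate after two months ≈ 7.18%.

With a fixed labor force, u_{t+1} = u_t + s·(1−u_t) − f·u_t = u_t·(1−s−f) + s.
Here 1−s−f = 0.746 and s = 0.028.
u_1 = 0.041100 × 0.746 + 0.028 = 0.058661.
u_2 = 0.058661 × 0.746 + 0.028 = 0.071761.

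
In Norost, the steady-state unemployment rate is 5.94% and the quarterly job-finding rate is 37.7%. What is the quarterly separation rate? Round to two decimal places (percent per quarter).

From u* = s/(s+f): s = u·f/(1−u).
s = 0.0594 × 37.7 / (1 − 0.0594) = 2.2394 / 0.9406 ≈ 2.38% per quarter.

Separation rate ≈ 2.38% per quarter.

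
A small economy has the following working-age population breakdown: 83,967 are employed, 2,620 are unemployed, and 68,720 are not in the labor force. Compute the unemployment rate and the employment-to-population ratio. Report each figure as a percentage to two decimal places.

Labor force = employed + unemployed = 83,967 + 2,620 = 86,587.
Working-age population = 86,587 + 68,720 = 155,307.
Unemployment rate = 2,620 / 86,587 = 3.03%.
Employment-population ratio = 83,967 / 155,307 = 54.07%.

Unemployment rate ≈ 3.03%; employment-population ratio ≈ 54.07%.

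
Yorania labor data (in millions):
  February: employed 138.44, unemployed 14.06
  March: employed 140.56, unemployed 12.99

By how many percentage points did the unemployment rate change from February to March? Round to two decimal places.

The unemployment rate changed by −0.76 percentage points.

February: labor force = 138.44 + 14.06 = 152.50; u = 14.06/152.50 = 9.22%.
March: labor force = 140.56 + 12.99 = 153.55; u = 12.99/153.55 = 8.46%.
Change = 8.46% − 9.22% = −0.76 pp.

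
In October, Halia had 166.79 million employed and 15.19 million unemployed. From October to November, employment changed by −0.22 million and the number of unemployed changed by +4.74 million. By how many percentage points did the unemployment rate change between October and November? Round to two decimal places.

October: labor force = 166.79 + 15.19 = 181.98; u = 15.19/181.98 = 8.35%.
November: labor force = 166.57 + 19.93 = 186.50; u = 19.93/186.50 = 10.69%.
Change = 10.69% − 8.35% = +2.34 pp.

The unemployment rate changed by +2.34 percentage points.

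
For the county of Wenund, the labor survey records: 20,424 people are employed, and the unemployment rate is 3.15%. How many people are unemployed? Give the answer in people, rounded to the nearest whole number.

Let U be the number unemployed. The labor force is E + U, and U/(E+U) = 0.0315.
So U = 0.0315 × 20,424 / (1 − 0.0315) = 643.36 / 0.9685 ≈ 664.

About 664 are unemployed.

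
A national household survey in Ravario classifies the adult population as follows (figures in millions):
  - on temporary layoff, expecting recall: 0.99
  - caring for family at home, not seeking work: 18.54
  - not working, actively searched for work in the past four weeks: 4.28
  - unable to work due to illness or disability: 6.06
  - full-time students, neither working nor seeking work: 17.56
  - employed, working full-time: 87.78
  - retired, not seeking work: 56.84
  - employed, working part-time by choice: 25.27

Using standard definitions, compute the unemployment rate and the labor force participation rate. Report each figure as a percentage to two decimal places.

Unemployment rate ≈ 4.45%; labor force participation rate ≈ 54.45%.

Employed = 87.78 + 25.27 = 113.05 million.
Unemployed = 0.99 + 4.28 = 5.27 million (jobless and actively searching, or on temporary layoff).
Labor force = 113.05 + 5.27 = 118.32 million.
Not in labor force = 18.54 + 6.06 + 17.56 + 56.84 = 99.00 million (those not working and not actively searching are outside the labor force).
Civilian working-age population = 118.32 + 99.00 = 217.32 million.
Unemployment rate = 5.27 / 118.32 = 4.45%.
Labor force participation rate = 118.32 / 217.32 = 54.45%.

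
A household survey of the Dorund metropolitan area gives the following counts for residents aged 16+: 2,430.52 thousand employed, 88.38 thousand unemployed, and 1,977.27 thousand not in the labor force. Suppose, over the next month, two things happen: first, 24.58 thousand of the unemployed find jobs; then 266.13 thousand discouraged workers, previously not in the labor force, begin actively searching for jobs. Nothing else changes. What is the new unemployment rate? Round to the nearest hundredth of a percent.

New unemployment rate ≈ 11.85%.

Initially, labor force = 2,430.52 + 88.38 = 2,518.90 thousand, so u = 88.38/2,518.90 = 3.51%.
After the first change, unemployed falls and employed rises by 24.58; labor force unchanged → E = 2,455.10, U = 63.80, labor force = 2,518.90 thousand.
After the second change, unemployed and labor force both rise by 266.13 → E = 2,455.10, U = 329.93, labor force = 2,785.03 thousand.
New unemployment rate = 329.93 / 2,785.03 = 11.85%.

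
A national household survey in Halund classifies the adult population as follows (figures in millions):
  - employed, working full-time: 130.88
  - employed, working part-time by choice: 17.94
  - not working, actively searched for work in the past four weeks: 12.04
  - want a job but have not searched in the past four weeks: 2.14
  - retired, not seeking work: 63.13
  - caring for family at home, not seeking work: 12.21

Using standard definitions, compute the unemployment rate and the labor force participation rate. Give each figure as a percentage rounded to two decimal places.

Unemployment rate ≈ 7.48%; labor force participation rate ≈ 67.49%.

Employed = 130.88 + 17.94 = 148.82 million.
Unemployed = 12.04 million.
Labor force = 148.82 + 12.04 = 160.86 million.
Not in labor force = 2.14 + 63.13 + 12.21 = 77.48 million (those not working and not actively searching are outside the labor force — including those who want a job but have given up searching).
Civilian working-age population = 160.86 + 77.48 = 238.34 million.
Unemployment rate = 12.04 / 160.86 = 7.48%.
Labor force participation rate = 160.86 / 238.34 = 67.49%.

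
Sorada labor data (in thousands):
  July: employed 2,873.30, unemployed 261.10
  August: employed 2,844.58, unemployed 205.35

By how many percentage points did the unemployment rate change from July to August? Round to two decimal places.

The unemployment rate changed by −1.60 percentage points.

July: labor force = 2,873.30 + 261.10 = 3,134.40; u = 261.10/3,134.40 = 8.33%.
August: labor force = 2,844.58 + 205.35 = 3,049.93; u = 205.35/3,049.93 = 6.73%.
Change = 6.73% − 8.33% = −1.60 pp.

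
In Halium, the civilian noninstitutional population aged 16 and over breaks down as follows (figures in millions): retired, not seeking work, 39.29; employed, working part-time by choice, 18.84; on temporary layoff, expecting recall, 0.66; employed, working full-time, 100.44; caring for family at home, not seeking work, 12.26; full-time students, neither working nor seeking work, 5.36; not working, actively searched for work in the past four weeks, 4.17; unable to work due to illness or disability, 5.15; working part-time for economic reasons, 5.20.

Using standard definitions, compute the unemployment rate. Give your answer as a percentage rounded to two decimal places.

Unemployment rate ≈ 3.74%.

Employed = 18.84 + 100.44 + 5.20 = 124.48 million (anyone who worked, including part-time for economic reasons, counts as employed).
Unemployed = 0.66 + 4.17 = 4.83 million (jobless and actively searching, or on temporary layoff).
Labor force = 124.48 + 4.83 = 129.31 million.
Unemployment rate = 4.83 / 129.31 = 3.74%.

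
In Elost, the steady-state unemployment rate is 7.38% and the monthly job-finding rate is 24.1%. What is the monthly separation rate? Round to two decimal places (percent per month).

From u* = s/(s+f): s = u·f/(1−u).
s = 0.0738 × 24.1 / (1 − 0.0738) = 1.7786 / 0.9262 ≈ 1.92% per month.

Separation rate ≈ 1.92% per month.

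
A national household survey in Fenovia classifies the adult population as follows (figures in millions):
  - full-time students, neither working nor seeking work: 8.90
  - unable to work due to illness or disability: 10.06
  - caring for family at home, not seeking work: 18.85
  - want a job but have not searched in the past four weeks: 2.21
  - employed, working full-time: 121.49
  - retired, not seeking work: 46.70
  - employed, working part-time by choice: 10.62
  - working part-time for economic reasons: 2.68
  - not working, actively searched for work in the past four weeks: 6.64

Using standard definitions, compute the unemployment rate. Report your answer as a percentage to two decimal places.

Employed = 121.49 + 10.62 + 2.68 = 134.79 million (anyone who worked, including part-time for economic reasons, counts as employed).
Unemployed = 6.64 million.
Labor force = 134.79 + 6.64 = 141.43 million.
Unemployment rate = 6.64 / 141.43 = 4.69%.

Unemployment rate ≈ 4.69%.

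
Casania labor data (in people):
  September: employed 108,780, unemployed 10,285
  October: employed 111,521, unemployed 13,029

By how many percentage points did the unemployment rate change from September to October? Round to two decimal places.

September: labor force = 108,780 + 10,285 = 119,065; u = 10,285/119,065 = 8.64%.
October: labor force = 111,521 + 13,029 = 124,550; u = 13,029/124,550 = 10.46%.
Change = 10.46% − 8.64% = +1.82 pp.

The unemployment rate changed by +1.82 percentage points.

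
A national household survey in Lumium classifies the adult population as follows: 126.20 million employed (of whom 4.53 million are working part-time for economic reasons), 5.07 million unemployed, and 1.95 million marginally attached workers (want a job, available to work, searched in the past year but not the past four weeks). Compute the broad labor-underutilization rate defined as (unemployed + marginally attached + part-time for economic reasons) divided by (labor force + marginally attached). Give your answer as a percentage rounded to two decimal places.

Broad underutilization rate ≈ 8.67%.

Labor force = 126.20 + 5.07 = 131.27 million.
Numerator = 5.07 + 1.95 + 4.53 = 11.55 million.
Denominator = 131.27 + 1.95 = 133.22 million.
Broad rate = 11.55 / 133.22 = 8.67%.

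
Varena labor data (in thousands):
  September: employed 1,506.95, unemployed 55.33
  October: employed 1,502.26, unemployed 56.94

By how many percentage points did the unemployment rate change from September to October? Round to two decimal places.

The unemployment rate changed by +0.11 percentage points.

September: labor force = 1,506.95 + 55.33 = 1,562.28; u = 55.33/1,562.28 = 3.54%.
October: labor force = 1,502.26 + 56.94 = 1,559.20; u = 56.94/1,559.20 = 3.65%.
Change = 3.65% − 3.54% = +0.11 pp.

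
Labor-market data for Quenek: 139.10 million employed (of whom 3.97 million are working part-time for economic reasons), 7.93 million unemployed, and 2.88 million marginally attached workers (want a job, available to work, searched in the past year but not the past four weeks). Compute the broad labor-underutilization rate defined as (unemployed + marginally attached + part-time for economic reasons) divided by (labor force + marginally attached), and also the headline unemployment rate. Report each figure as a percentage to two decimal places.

Labor force = 139.10 + 7.93 = 147.03 million.
Numerator = 7.93 + 2.88 + 3.97 = 14.78 million.
Denominator = 147.03 + 2.88 = 149.91 million.
Broad rate = 14.78 / 149.91 = 9.86%.
Headline unemployment rate = 7.93 / 147.03 = 5.39%.

Broad underutilization rate ≈ 9.86%; headline unemployment rate ≈ 5.39%.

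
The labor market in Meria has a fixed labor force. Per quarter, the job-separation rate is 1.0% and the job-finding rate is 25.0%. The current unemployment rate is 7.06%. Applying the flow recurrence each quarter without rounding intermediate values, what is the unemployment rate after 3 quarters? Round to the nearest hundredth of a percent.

Unemployment rate after three quarters ≈ 5.15%.

With a fixed labor force, u_{t+1} = u_t + s·(1−u_t) − f·u_t = u_t·(1−s−f) + s.
Here 1−s−f = 0.740 and s = 0.010.
u_1 = 0.070600 × 0.740 + 0.010 = 0.062244.
u_2 = 0.062244 × 0.740 + 0.010 = 0.056061.
u_3 = 0.056061 × 0.740 + 0.010 = 0.051485.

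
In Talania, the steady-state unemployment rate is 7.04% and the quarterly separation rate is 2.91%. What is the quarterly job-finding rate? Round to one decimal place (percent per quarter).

Job-finding rate ≈ 38.4% per quarter.

From u* = s/(s+f): f = s·(1−u)/u.
f = 2.91 × (1 − 0.0704) / 0.0704 = 2.7051 / 0.0704 ≈ 38.4% per quarter.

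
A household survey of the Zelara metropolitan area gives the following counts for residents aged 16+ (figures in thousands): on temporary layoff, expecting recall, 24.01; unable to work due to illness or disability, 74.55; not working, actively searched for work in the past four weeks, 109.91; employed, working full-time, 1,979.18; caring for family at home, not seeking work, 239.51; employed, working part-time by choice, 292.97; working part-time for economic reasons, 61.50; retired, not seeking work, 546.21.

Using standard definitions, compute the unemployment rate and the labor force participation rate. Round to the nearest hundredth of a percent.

Employed = 1,979.18 + 292.97 + 61.50 = 2,333.65 thousand (anyone who worked, including part-time for economic reasons, counts as employed).
Unemployed = 24.01 + 109.91 = 133.92 thousand (jobless and actively searching, or on temporary layoff).
Labor force = 2,333.65 + 133.92 = 2,467.57 thousand.
Not in labor force = 74.55 + 239.51 + 546.21 = 860.27 thousand (those not working and not actively searching are outside the labor force).
Civilian working-age population = 2,467.57 + 860.27 = 3,327.84 thousand.
Unemployment rate = 133.92 / 2,467.57 = 5.43%.
Labor force participation rate = 2,467.57 / 3,327.84 = 74.15%.

Unemployment rate ≈ 5.43%; labor force participation rate ≈ 74.15%.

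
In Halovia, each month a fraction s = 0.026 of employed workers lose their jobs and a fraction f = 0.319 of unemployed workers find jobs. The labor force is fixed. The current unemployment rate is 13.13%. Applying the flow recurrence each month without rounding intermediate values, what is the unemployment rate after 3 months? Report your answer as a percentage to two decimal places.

With a fixed labor force, u_{t+1} = u_t + s·(1−u_t) − f·u_t = u_t·(1−s−f) + s.
Here 1−s−f = 0.655 and s = 0.026.
u_1 = 0.131300 × 0.655 + 0.026 = 0.112002.
u_2 = 0.112002 × 0.655 + 0.026 = 0.099361.
u_3 = 0.099361 × 0.655 + 0.026 = 0.091081.

Unemployment rate after three months ≈ 9.11%.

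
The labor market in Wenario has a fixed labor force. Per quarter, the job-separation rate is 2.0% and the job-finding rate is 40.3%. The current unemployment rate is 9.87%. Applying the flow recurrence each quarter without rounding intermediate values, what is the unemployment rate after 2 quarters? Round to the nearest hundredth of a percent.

Unemployment rate after two quarters ≈ 6.44%.

With a fixed labor force, u_{t+1} = u_t + s·(1−u_t) − f·u_t = u_t·(1−s−f) + s.
Here 1−s−f = 0.577 and s = 0.020.
u_1 = 0.098700 × 0.577 + 0.020 = 0.076950.
u_2 = 0.076950 × 0.577 + 0.020 = 0.064400.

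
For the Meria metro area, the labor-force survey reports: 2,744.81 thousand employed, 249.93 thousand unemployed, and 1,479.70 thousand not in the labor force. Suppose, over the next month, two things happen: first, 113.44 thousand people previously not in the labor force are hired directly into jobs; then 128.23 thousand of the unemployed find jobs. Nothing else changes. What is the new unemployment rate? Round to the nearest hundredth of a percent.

New unemployment rate ≈ 3.92%.

Initially, labor force = 2,744.81 + 249.93 = 2,994.74 thousand, so u = 249.93/2,994.74 = 8.35%.
After the first change, employed and labor force both rise by 113.44; unemployed unchanged → E = 2,858.25, U = 249.93, labor force = 3,108.18 thousand.
After the second change, unemployed falls and employed rises by 128.23; labor force unchanged → E = 2,986.48, U = 121.70, labor force = 3,108.18 thousand.
New unemployment rate = 121.70 / 3,108.18 = 3.92%.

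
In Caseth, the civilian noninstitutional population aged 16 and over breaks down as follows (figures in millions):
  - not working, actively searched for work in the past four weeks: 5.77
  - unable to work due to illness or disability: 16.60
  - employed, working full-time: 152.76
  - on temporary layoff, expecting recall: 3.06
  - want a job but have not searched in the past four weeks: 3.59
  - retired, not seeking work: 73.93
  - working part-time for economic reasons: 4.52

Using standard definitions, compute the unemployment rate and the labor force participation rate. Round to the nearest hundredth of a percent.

Employed = 152.76 + 4.52 = 157.28 million (anyone who worked, including part-time for economic reasons, counts as employed).
Unemployed = 5.77 + 3.06 = 8.83 million (jobless and actively searching, or on temporary layoff).
Labor force = 157.28 + 8.83 = 166.11 million.
Not in labor force = 16.60 + 3.59 + 73.93 = 94.12 million (those not working and not actively searching are outside the labor force — including those who want a job but have given up searching).
Civilian working-age population = 166.11 + 94.12 = 260.23 million.
Unemployment rate = 8.83 / 166.11 = 5.32%.
Labor force participation rate = 166.11 / 260.23 = 63.83%.

Unemployment rate ≈ 5.32%; labor force participation rate ≈ 63.83%.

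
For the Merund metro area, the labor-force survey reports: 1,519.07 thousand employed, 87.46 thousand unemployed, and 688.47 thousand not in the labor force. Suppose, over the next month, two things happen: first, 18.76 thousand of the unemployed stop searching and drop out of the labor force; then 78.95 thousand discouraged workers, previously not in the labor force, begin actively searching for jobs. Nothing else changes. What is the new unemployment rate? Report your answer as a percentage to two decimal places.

Initially, labor force = 1,519.07 + 87.46 = 1,606.53 thousand, so u = 87.46/1,606.53 = 5.44%.
After the first change, unemployed and labor force both fall by 18.76 → E = 1,519.07, U = 68.70, labor force = 1,587.77 thousand.
After the second change, unemployed and labor force both rise by 78.95 → E = 1,519.07, U = 147.65, labor force = 1,666.72 thousand.
New unemployment rate = 147.65 / 1,666.72 = 8.86%.

New unemployment rate ≈ 8.86%.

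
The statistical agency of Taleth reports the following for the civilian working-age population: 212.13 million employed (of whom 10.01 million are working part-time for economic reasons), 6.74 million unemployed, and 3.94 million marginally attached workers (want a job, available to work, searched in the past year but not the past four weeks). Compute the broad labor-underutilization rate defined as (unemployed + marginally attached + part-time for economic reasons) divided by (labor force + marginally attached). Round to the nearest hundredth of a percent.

Labor force = 212.13 + 6.74 = 218.87 million.
Numerator = 6.74 + 3.94 + 10.01 = 20.69 million.
Denominator = 218.87 + 3.94 = 222.81 million.
Broad rate = 20.69 / 222.81 = 9.29%.

Broad underutilization rate ≈ 9.29%.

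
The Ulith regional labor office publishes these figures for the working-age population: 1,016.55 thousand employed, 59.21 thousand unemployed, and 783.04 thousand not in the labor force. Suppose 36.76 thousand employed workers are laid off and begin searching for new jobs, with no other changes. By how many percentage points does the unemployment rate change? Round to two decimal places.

The unemployment rate changes by +3.42 percentage points.

Initially, labor force = 1,016.55 + 59.21 = 1,075.76 thousand, so u = 59.21/1,075.76 = 5.50%.
After the change, employed falls and unemployed rises by 36.76; labor force unchanged → E = 979.79, U = 95.97, labor force = 1,075.76 thousand.
New unemployment rate = 95.97 / 1,075.76 = 8.92%.
Change = 8.92% − 5.50% = +3.42 percentage points.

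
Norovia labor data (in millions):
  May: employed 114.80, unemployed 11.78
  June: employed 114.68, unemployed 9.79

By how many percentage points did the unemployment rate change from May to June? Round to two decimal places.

The unemployment rate changed by −1.44 percentage points.

May: labor force = 114.80 + 11.78 = 126.58; u = 11.78/126.58 = 9.31%.
June: labor force = 114.68 + 9.79 = 124.47; u = 9.79/124.47 = 7.87%.
Change = 7.87% − 9.31% = −1.44 pp.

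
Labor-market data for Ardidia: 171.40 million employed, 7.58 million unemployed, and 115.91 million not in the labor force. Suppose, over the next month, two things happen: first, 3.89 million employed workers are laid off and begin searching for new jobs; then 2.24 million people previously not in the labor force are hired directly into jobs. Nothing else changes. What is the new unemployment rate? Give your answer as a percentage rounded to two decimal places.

New unemployment rate ≈ 6.33%.

Initially, labor force = 171.40 + 7.58 = 178.98 million, so u = 7.58/178.98 = 4.24%.
After the first change, employed falls and unemployed rises by 3.89; labor force unchanged → E = 167.51, U = 11.47, labor force = 178.98 million.
After the second change, employed and labor force both rise by 2.24; unemployed unchanged → E = 169.75, U = 11.47, labor force = 181.22 million.
New unemployment rate = 11.47 / 181.22 = 6.33%.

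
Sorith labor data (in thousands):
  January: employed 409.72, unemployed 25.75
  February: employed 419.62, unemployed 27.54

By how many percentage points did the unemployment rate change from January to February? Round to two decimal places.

The unemployment rate changed by +0.25 percentage points.

January: labor force = 409.72 + 25.75 = 435.47; u = 25.75/435.47 = 5.91%.
February: labor force = 419.62 + 27.54 = 447.16; u = 27.54/447.16 = 6.16%.
Change = 6.16% − 5.91% = +0.25 pp.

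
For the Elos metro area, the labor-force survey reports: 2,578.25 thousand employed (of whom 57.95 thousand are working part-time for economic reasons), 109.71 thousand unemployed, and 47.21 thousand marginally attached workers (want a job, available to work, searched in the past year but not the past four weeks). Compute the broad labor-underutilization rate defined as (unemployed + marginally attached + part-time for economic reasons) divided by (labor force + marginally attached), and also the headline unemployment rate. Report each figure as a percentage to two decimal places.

Labor force = 2,578.25 + 109.71 = 2,687.96 thousand.
Numerator = 109.71 + 47.21 + 57.95 = 214.87 thousand.
Denominator = 2,687.96 + 47.21 = 2,735.17 thousand.
Broad rate = 214.87 / 2,735.17 = 7.86%.
Headline unemployment rate = 109.71 / 2,687.96 = 4.08%.

Broad underutilization rate ≈ 7.86%; headline unemployment rate ≈ 4.08%.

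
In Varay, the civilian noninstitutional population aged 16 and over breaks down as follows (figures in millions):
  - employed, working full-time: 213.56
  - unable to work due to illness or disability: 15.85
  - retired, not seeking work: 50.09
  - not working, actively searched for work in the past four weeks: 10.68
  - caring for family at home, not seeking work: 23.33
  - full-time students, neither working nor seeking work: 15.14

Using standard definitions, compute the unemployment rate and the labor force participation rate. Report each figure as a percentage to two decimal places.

Unemployment rate ≈ 4.76%; labor force participation rate ≈ 68.23%.

Employed = 213.56 million.
Unemployed = 10.68 million.
Labor force = 213.56 + 10.68 = 224.24 million.
Not in labor force = 15.85 + 50.09 + 23.33 + 15.14 = 104.41 million (those not working and not actively searching are outside the labor force).
Civilian working-age population = 224.24 + 104.41 = 328.65 million.
Unemployment rate = 10.68 / 224.24 = 4.76%.
Labor force participation rate = 224.24 / 328.65 = 68.23%.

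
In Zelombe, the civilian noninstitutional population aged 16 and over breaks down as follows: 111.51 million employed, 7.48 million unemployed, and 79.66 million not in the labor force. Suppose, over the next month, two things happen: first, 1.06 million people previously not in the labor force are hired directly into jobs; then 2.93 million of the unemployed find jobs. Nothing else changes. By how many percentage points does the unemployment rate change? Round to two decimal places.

The unemployment rate changes by −2.50 percentage points.

Initially, labor force = 111.51 + 7.48 = 118.99 million, so u = 7.48/118.99 = 6.29%.
After the first change, employed and labor force both rise by 1.06; unemployed unchanged → E = 112.57, U = 7.48, labor force = 120.05 million.
After the second change, unemployed falls and employed rises by 2.93; labor force unchanged → E = 115.50, U = 4.55, labor force = 120.05 million.
New unemployment rate = 4.55 / 120.05 = 3.79%.
Change = 3.79% − 6.29% = −2.50 percentage points.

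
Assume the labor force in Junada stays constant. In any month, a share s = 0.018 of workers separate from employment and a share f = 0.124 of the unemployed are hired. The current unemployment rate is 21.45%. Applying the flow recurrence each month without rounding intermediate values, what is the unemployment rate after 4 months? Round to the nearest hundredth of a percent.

With a fixed labor force, u_{t+1} = u_t + s·(1−u_t) − f·u_t = u_t·(1−s−f) + s.
Here 1−s−f = 0.858 and s = 0.018.
u_1 = 0.214500 × 0.858 + 0.018 = 0.202041.
u_2 = 0.202041 × 0.858 + 0.018 = 0.191351.
u_3 = 0.191351 × 0.858 + 0.018 = 0.182179.
u_4 = 0.182179 × 0.858 + 0.018 = 0.174310.

Unemployment rate after four months ≈ 17.43%.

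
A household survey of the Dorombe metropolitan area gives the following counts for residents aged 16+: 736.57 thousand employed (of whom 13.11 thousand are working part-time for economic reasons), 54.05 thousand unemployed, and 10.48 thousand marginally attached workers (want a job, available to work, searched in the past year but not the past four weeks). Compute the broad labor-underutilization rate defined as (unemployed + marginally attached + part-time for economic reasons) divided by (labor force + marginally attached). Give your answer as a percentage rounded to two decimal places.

Labor force = 736.57 + 54.05 = 790.62 thousand.
Numerator = 54.05 + 10.48 + 13.11 = 77.64 thousand.
Denominator = 790.62 + 10.48 = 801.10 thousand.
Broad rate = 77.64 / 801.10 = 9.69%.

Broad underutilization rate ≈ 9.69%.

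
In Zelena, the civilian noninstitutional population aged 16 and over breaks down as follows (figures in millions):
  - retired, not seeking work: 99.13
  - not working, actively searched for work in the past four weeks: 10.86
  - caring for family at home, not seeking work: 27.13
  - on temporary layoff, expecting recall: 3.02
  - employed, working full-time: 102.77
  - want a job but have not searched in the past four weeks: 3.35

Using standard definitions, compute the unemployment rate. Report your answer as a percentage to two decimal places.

Employed = 102.77 million.
Unemployed = 10.86 + 3.02 = 13.88 million (jobless and actively searching, or on temporary layoff).
Labor force = 102.77 + 13.88 = 116.65 million.
Unemployment rate = 13.88 / 116.65 = 11.90%.

Unemployment rate ≈ 11.90%.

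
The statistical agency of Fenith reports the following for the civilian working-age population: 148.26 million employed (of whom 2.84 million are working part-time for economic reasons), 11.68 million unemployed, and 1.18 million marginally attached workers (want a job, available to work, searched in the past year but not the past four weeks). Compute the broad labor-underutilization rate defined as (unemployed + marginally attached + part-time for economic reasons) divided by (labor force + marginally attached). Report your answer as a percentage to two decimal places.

Labor force = 148.26 + 11.68 = 159.94 million.
Numerator = 11.68 + 1.18 + 2.84 = 15.70 million.
Denominator = 159.94 + 1.18 = 161.12 million.
Broad rate = 15.70 / 161.12 = 9.74%.

Broad underutilization rate ≈ 9.74%.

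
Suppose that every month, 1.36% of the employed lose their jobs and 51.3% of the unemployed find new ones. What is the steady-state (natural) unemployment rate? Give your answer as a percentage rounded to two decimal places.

Steady-state unemployment rate ≈ 2.58%.

At steady state the flows balance: s·E = f·U, so U/(E+U) = s/(s+f).
u* = 1.36 / (1.36 + 51.3) = 1.36 / 52.66 = 2.58%.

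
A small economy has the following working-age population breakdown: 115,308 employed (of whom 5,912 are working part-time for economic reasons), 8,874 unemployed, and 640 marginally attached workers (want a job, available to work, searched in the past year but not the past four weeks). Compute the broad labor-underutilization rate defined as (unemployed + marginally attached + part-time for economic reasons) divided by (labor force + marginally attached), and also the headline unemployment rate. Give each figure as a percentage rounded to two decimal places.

Labor force = 115,308 + 8,874 = 124,182.
Numerator = 8,874 + 640 + 5,912 = 15,426.
Denominator = 124,182 + 640 = 124,822.
Broad rate = 15,426 / 124,822 = 12.36%.
Headline unemployment rate = 8,874 / 124,182 = 7.15%.

Broad underutilization rate ≈ 12.36%; headline unemployment rate ≈ 7.15%.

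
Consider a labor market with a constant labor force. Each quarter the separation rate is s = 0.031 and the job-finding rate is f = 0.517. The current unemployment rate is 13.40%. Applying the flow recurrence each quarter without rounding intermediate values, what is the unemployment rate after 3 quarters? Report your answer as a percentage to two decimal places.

Unemployment rate after three quarters ≈ 6.37%.

With a fixed labor force, u_{t+1} = u_t + s·(1−u_t) − f·u_t = u_t·(1−s−f) + s.
Here 1−s−f = 0.452 and s = 0.031.
u_1 = 0.134000 × 0.452 + 0.031 = 0.091568.
u_2 = 0.091568 × 0.452 + 0.031 = 0.072389.
u_3 = 0.072389 × 0.452 + 0.031 = 0.063720.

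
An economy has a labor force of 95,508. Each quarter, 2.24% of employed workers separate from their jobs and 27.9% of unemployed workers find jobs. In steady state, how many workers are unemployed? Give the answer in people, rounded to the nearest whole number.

Steady-state unemployment rate u* = s/(s+f) = 2.24/(2.24+27.9) = 0.074320.
Unemployed = u* × labor force = 0.074320 × 95,508 ≈ 7,098.

About 7,098 are unemployed in steady state.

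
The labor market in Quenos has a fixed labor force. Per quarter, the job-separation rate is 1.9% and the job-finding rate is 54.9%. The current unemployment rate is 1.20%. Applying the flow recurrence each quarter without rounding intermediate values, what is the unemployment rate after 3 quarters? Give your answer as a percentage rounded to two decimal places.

With a fixed labor force, u_{t+1} = u_t + s·(1−u_t) − f·u_t = u_t·(1−s−f) + s.
Here 1−s−f = 0.432 and s = 0.019.
u_1 = 0.012000 × 0.432 + 0.019 = 0.024184.
u_2 = 0.024184 × 0.432 + 0.019 = 0.029447.
u_3 = 0.029447 × 0.432 + 0.019 = 0.031721.

Unemployment rate after three quarters ≈ 3.17%.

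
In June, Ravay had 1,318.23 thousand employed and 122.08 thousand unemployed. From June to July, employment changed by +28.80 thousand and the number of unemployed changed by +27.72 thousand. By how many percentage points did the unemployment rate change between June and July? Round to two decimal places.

June: labor force = 1,318.23 + 122.08 = 1,440.31; u = 122.08/1,440.31 = 8.48%.
July: labor force = 1,347.03 + 149.80 = 1,496.83; u = 149.80/1,496.83 = 10.01%.
Change = 10.01% − 8.48% = +1.53 pp.

The unemployment rate changed by +1.53 percentage points.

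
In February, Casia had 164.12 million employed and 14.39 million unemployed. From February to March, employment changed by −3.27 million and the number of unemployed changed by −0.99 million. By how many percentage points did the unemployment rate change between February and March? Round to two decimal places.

February: labor force = 164.12 + 14.39 = 178.51; u = 14.39/178.51 = 8.06%.
March: labor force = 160.85 + 13.40 = 174.25; u = 13.40/174.25 = 7.69%.
Change = 7.69% − 8.06% = −0.37 pp.

The unemployment rate changed by −0.37 percentage points.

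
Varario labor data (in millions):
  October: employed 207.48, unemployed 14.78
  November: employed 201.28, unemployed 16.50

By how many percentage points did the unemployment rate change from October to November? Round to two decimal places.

The unemployment rate changed by +0.93 percentage points.

October: labor force = 207.48 + 14.78 = 222.26; u = 14.78/222.26 = 6.65%.
November: labor force = 201.28 + 16.50 = 217.78; u = 16.50/217.78 = 7.58%.
Change = 7.58% − 6.65% = +0.93 pp.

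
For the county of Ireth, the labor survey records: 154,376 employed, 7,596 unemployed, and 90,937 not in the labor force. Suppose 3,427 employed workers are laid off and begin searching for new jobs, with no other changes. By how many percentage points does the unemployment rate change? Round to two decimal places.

The unemployment rate changes by +2.12 percentage points.

Initially, labor force = 154,376 + 7,596 = 161,972, so u = 7,596/161,972 = 4.69%.
After the change, employed falls and unemployed rises by 3,427; labor force unchanged → E = 150,949, U = 11,023, labor force = 161,972.
New unemployment rate = 11,023 / 161,972 = 6.81%.
Change = 6.81% − 4.69% = +2.12 percentage points.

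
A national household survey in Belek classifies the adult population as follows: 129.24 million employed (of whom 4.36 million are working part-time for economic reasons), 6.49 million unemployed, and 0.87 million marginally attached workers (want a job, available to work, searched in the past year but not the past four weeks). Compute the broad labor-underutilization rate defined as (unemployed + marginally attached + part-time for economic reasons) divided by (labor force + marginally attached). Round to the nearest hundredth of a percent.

Labor force = 129.24 + 6.49 = 135.73 million.
Numerator = 6.49 + 0.87 + 4.36 = 11.72 million.
Denominator = 135.73 + 0.87 = 136.60 million.
Broad rate = 11.72 / 136.60 = 8.58%.

Broad underutilization rate ≈ 8.58%.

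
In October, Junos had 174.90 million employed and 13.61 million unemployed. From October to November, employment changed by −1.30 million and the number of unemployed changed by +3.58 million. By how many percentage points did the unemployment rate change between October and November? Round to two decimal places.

October: labor force = 174.90 + 13.61 = 188.51; u = 13.61/188.51 = 7.22%.
November: labor force = 173.60 + 17.19 = 190.79; u = 17.19/190.79 = 9.01%.
Change = 9.01% − 7.22% = +1.79 pp.

The unemployment rate changed by +1.79 percentage points.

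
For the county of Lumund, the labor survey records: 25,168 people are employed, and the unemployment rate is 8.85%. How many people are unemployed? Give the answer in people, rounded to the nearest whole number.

About 2,444 are unemployed.

Let U be the number unemployed. The labor force is E + U, and U/(E+U) = 0.0885.
So U = 0.0885 × 25,168 / (1 − 0.0885) = 2227.37 / 0.9115 ≈ 2,444.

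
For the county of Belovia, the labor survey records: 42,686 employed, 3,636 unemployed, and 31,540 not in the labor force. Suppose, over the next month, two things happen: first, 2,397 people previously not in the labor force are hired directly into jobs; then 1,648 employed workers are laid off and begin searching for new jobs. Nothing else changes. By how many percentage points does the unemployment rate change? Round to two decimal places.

Initially, labor force = 42,686 + 3,636 = 46,322, so u = 3,636/46,322 = 7.85%.
After the first change, employed and labor force both rise by 2,397; unemployed unchanged → E = 45,083, U = 3,636, labor force = 48,719.
After the second change, employed falls and unemployed rises by 1,648; labor force unchanged → E = 43,435, U = 5,284, labor force = 48,719.
New unemployment rate = 5,284 / 48,719 = 10.85%.
Change = 10.85% − 7.85% = +3.00 percentage points.

The unemployment rate changes by +3.00 percentage points.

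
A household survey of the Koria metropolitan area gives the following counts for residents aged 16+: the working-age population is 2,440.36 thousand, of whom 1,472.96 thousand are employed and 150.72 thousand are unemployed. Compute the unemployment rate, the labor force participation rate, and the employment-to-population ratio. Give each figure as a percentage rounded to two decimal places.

Labor force = employed + unemployed = 1,472.96 + 150.72 = 1,623.68 thousand.
Unemployment rate = 150.72 / 1,623.68 = 9.28%.
Labor force participation rate = 1,623.68 / 2,440.36 = 66.53%.
Employment-population ratio = 1,472.96 / 2,440.36 = 60.36%.

Unemployment rate ≈ 9.28%; labor force participation rate ≈ 66.53%; employment-population ratio ≈ 60.36%.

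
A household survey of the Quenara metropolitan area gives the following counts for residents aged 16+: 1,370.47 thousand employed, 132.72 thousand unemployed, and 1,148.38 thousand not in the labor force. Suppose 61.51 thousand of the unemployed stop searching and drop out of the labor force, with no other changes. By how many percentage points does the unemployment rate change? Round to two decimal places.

Initially, labor force = 1,370.47 + 132.72 = 1,503.19 thousand, so u = 132.72/1,503.19 = 8.83%.
After the change, unemployed and labor force both fall by 61.51 → E = 1,370.47, U = 71.21, labor force = 1,441.68 thousand.
New unemployment rate = 71.21 / 1,441.68 = 4.94%.
Change = 4.94% − 8.83% = −3.89 percentage points.

The unemployment rate changes by −3.89 percentage points.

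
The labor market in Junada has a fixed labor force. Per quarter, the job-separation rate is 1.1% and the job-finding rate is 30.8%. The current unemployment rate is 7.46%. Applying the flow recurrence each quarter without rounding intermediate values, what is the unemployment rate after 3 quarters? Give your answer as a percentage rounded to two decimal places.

Unemployment rate after three quarters ≈ 4.72%.

With a fixed labor force, u_{t+1} = u_t + s·(1−u_t) − f·u_t = u_t·(1−s−f) + s.
Here 1−s−f = 0.681 and s = 0.011.
u_1 = 0.074600 × 0.681 + 0.011 = 0.061803.
u_2 = 0.061803 × 0.681 + 0.011 = 0.053088.
u_3 = 0.053088 × 0.681 + 0.011 = 0.047153.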